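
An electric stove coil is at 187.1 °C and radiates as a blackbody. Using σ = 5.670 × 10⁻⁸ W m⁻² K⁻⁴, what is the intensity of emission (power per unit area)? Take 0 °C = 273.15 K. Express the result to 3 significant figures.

I ≈ 2.54×10³ W/m²

T = 187.1 °C + 273.15 = 460.25 K.
Stefan–Boltzmann: I = σT⁴ = 5.670×10⁻⁸ × (460.25)⁴ = 2.54×10³ W/m².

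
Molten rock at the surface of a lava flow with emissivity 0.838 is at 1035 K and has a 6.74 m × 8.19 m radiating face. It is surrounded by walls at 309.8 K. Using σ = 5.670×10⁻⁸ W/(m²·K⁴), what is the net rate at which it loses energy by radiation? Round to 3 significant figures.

Net loss ≈ 2.99×10⁶ W

Area A = 6.74 × 8.19 = 55.2006 m².
Net radiated power P_net = εσA(T⁴ − T₀⁴) = 0.838×5.670×10⁻⁸×55.2006×(1035⁴ − 309.8⁴).
T⁴ − T₀⁴ = 1.14752×10¹² − 9.21140×10⁹ = 1.13831×10¹² K⁴, so P_net = 2.99×10⁶ W.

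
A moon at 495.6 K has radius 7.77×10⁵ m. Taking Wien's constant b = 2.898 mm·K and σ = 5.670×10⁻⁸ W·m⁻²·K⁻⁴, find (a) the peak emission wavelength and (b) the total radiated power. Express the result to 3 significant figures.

λ_max ≈ 5.85 μm; P ≈ 2.60×10¹⁶ W

(a) λ_max = b/T = 2.898×10⁻³/495.6 = 5.847×10⁻⁶ m = 5.85 μm.
Surface area A = 4πR² = 4π(7.77×10⁵ m)² = 7.58668×10¹² m².
(b) P = σAT⁴ = 5.670×10⁻⁸×7.58668×10¹²×(495.6)⁴ = 2.60×10¹⁶ W.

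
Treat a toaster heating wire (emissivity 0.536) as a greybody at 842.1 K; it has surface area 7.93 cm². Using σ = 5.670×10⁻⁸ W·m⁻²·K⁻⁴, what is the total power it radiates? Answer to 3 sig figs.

P ≈ 12.1 W

Area A = 7.93 cm² = 7.93×10⁻⁴ m².
P = εσAT⁴ = 0.536 × 5.670×10⁻⁸ × 7.93×10⁻⁴ × (842.1)⁴ = 12.1 W.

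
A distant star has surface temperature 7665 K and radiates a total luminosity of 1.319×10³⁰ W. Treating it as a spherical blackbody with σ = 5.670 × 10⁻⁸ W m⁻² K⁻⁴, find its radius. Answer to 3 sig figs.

L = 4πR²σT⁴ ⇒ R = √(L/(4πσT⁴)).
σT⁴ = 1.95718×10⁸ W/m², so R = √(1.319×10³⁰/(4π×1.95718×10⁸)) = 2.32×10¹⁰ m.

R ≈ 2.32×10¹⁰ m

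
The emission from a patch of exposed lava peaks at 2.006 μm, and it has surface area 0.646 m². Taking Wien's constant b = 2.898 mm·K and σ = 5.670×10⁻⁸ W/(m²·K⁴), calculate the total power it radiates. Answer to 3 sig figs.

P ≈ 1.60×10⁵ W

Wien's law: T = b/λ_max = 2.898×10⁻³/2.006×10⁻⁶ = 1444.67 K.
Area A = 0.646 m².
Then P = σAT⁴ = 5.670×10⁻⁸×0.646×(1444.67)⁴ = 1.60×10⁵ W.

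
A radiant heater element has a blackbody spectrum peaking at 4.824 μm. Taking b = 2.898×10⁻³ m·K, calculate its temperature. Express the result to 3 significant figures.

T ≈ 601 K

Wien's law gives T = b/λ_max = (2.898×10⁻³ m·K)/(4.824×10⁻⁶ m) = 601 K.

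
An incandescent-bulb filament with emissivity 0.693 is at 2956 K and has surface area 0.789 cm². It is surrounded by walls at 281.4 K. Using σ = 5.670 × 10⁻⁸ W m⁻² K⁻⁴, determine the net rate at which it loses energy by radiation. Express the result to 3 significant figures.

Net loss ≈ 237 W

Area A = 0.789 cm² = 7.89×10⁻⁵ m².
Net radiated power P_net = εσA(T⁴ − T₀⁴) = 0.693×5.670×10⁻⁸×7.89×10⁻⁵×(2956⁴ − 281.4⁴).
T⁴ − T₀⁴ = 7.63515×10¹³ − 6.27042×10⁹ = 7.63452×10¹³ K⁴, so P_net = 237 W.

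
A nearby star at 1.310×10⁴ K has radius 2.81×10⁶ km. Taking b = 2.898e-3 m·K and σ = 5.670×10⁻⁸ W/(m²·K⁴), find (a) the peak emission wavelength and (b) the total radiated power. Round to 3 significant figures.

λ_max ≈ 221 nm; P ≈ 1.66×10²⁹ W

(a) λ_max = b/T = 2.898×10⁻³/1.310×10⁴ = 2.212×10⁻⁷ m = 221 nm.
Surface area A = 4πR² = 4π(2.81×10⁹ m)² = 9.92253×10¹⁹ m².
(b) P = σAT⁴ = 5.670×10⁻⁸×9.92253×10¹⁹×(1.310×10⁴)⁴ = 1.66×10²⁹ W.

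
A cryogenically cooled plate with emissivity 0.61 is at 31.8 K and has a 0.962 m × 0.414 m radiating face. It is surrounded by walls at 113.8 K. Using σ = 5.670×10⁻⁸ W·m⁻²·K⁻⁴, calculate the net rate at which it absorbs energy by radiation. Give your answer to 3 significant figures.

Area A = 0.962 × 0.414 = 0.398268 m².
Net radiated power P_net = εσA(T⁴ − T₀⁴) = 0.61×5.670×10⁻⁸×0.398268×(31.8⁴ − 113.8⁴).
T⁴ − T₀⁴ = 1.02261×10⁶ − 1.67714×10⁸ = -1.66691×10⁸ K⁴, so P_net = -2.30 W — negative, meaning a net gain of 2.30 W.

Net gain ≈ 2.30 W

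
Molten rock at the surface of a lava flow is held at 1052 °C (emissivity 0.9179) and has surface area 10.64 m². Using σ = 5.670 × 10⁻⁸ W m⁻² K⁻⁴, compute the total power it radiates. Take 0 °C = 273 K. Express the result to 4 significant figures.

T = 1052 °C + 273 = 1325 K.
Area A = 10.64 m².
P = εσAT⁴ = 0.9179 × 5.670×10⁻⁸ × 10.64 × (1325)⁴ = 1.707×10⁶ W.

P ≈ 1.707×10⁶ W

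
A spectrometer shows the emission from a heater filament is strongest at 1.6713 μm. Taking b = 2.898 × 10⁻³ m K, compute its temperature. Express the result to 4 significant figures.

T ≈ 1734 K

Wien's law gives T = b/λ_max = (2.898×10⁻³ m·K)/(1.6713×10⁻⁶ m) = 1734 K.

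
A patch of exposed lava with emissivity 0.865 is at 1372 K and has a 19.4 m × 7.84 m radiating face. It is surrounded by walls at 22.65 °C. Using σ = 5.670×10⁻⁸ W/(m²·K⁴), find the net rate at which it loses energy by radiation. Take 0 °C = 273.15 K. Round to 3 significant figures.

Net loss ≈ 2.64×10⁷ W

Surroundings: T = 22.65 °C + 273.15 = 295.80 K.
Area A = 19.4 × 7.84 = 152.096 m².
Net radiated power P_net = εσA(T⁴ − T₀⁴) = 0.865×5.670×10⁻⁸×152.096×(1372⁴ − 295.80⁴).
T⁴ − T₀⁴ = 3.54337×10¹² − 7.65584×10⁹ = 3.53571×10¹² K⁴, so P_net = 2.64×10⁷ W.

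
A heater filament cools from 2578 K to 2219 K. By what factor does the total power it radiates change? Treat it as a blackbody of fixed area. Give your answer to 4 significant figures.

P ∝ T⁴, so P₂/P₁ = (T₂/T₁)⁴ = (2219/2578)⁴ = (0.860745)⁴ = 0.5489.

P₂/P₁ ≈ 0.5489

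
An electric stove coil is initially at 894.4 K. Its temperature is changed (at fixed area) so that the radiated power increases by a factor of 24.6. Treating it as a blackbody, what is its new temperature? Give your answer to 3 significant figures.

T₂ ≈ 1.99×10³ K

P ∝ T⁴, so T₂/T₁ = (P₂/P₁)^(1/4) = (24.6)^(1/4) = 2.22707.
T₂ = 894.4 × 2.22707 = 1.99×10³ K.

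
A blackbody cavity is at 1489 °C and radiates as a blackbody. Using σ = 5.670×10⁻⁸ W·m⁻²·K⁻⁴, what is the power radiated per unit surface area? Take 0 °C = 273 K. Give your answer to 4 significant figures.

T = 1489 °C + 273 = 1762 K.
Stefan–Boltzmann: I = σT⁴ = 5.670×10⁻⁸ × (1762)⁴ = 5.465×10⁵ W/m².

I ≈ 5.465×10⁵ W/m²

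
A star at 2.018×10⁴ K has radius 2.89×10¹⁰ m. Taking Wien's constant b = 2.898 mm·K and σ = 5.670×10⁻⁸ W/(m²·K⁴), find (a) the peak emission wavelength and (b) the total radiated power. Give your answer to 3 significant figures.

λ_max ≈ 144 nm; P ≈ 9.87×10³¹ W

(a) λ_max = b/T = 2.898×10⁻³/2.018×10⁴ = 1.436×10⁻⁷ m = 144 nm.
Surface area A = 4πR² = 4π(2.89×10¹⁰ m)² = 1.04956×10²² m².
(b) P = σAT⁴ = 5.670×10⁻⁸×1.04956×10²²×(2.018×10⁴)⁴ = 9.87×10³¹ W.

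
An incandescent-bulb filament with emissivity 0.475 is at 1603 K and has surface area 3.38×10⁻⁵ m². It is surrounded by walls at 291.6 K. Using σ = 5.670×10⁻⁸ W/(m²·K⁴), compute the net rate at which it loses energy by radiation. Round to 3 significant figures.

Net loss ≈ 6.00 W

Area A = 3.38×10⁻⁵ m².
Net radiated power P_net = εσA(T⁴ − T₀⁴) = 0.475×5.670×10⁻⁸×3.38×10⁻⁵×(1603⁴ − 291.6⁴).
T⁴ − T₀⁴ = 6.60289×10¹² − 7.23020×10⁹ = 6.59566×10¹² K⁴, so P_net = 6.00 W.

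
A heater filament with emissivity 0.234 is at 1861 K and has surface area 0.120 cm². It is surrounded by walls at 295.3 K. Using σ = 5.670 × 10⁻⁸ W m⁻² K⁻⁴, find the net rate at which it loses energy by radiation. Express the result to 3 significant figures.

Net loss ≈ 1.91 W

Area A = 0.120 cm² = 1.20×10⁻⁵ m².
Net radiated power P_net = εσA(T⁴ − T₀⁴) = 0.234×5.670×10⁻⁸×1.20×10⁻⁵×(1861⁴ − 295.3⁴).
T⁴ − T₀⁴ = 1.19946×10¹³ − 7.60420×10⁹ = 1.19870×10¹³ K⁴, so P_net = 1.91 W.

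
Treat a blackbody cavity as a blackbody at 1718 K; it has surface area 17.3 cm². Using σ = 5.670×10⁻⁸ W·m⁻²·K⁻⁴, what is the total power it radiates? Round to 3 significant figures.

Area A = 17.3 cm² = 1.73×10⁻³ m².
P = σAT⁴ = 5.670×10⁻⁸ × 1.73×10⁻³ × (1718)⁴ = 855 W.

P ≈ 855 W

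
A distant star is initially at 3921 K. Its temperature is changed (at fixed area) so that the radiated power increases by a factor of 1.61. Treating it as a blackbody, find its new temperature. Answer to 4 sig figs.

P ∝ T⁴, so T₂/T₁ = (P₂/P₁)^(1/4) = (1.61)^(1/4) = 1.12644.
T₂ = 3921 × 1.12644 = 4417 K.

T₂ ≈ 4417 K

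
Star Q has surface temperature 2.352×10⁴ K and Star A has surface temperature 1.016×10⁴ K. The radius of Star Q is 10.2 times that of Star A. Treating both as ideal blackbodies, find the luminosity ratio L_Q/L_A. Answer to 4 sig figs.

L_Q/L_A ≈ 2988

L ∝ R²T⁴, so L_Q/L_A = (R_Q/R_A)²(T_Q/T_A)⁴ = (10.2)² × (2.352×10⁴/1.016×10⁴)⁴ = 104.04 × 28.7193 = 2988.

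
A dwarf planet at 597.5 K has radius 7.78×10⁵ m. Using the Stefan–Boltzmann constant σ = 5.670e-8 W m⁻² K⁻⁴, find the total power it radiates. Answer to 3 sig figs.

P ≈ 5.50×10¹⁶ W

Surface area A = 4πR² = 4π(7.78×10⁵ m)² = 7.60622×10¹² m².
P = σAT⁴ = 5.670×10⁻⁸ × 7.60622×10¹² × (597.5)⁴ = 5.50×10¹⁶ W.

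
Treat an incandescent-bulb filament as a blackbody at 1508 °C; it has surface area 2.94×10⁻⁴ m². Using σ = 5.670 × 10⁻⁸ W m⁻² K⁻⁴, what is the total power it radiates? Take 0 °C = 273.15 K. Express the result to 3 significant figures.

P ≈ 168 W

T = 1508 °C + 273.15 = 1781.15 K.
Area A = 2.94×10⁻⁴ m².
P = σAT⁴ = 5.670×10⁻⁸ × 2.94×10⁻⁴ × (1781.15)⁴ = 168 W.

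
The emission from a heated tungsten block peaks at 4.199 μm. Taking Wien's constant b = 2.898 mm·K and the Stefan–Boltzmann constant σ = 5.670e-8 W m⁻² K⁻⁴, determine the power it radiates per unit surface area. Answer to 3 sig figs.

Wien's law: T = b/λ_max = 2.898×10⁻³/4.199×10⁻⁶ = 690.164 K.
Then I = σT⁴ = 5.670×10⁻⁸×(690.164)⁴ = 1.29×10⁴ W/m².

I ≈ 1.29×10⁴ W/m²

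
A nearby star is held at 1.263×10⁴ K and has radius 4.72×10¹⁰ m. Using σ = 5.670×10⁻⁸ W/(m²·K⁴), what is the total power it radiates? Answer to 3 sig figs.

Surface area A = 4πR² = 4π(4.72×10¹⁰ m)² = 2.79959×10²² m².
P = σAT⁴ = 5.670×10⁻⁸ × 2.79959×10²² × (1.263×10⁴)⁴ = 4.04×10³¹ W.

P ≈ 4.04×10³¹ W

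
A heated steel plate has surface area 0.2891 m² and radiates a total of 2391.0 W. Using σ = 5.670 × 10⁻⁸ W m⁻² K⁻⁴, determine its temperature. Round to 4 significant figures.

T ≈ 618.0 K

Area A = 0.2891 m².
P = σAT⁴ ⇒ T = (P/(σA))^(1/4) = (2391.0/(5.670×10⁻⁸×0.2891))^(1/4) = 618.0 K.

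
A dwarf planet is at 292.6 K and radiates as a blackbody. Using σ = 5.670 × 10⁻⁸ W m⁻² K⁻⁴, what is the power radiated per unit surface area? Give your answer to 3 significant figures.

I ≈ 416 W/m²

Stefan–Boltzmann: I = σT⁴ = 5.670×10⁻⁸ × (292.6)⁴ = 416 W/m².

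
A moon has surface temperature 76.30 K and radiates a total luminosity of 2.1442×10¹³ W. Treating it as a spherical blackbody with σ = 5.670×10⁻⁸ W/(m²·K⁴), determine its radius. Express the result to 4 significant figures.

L = 4πR²σT⁴ ⇒ R = √(L/(4πσT⁴)).
σT⁴ = 1.92168 W/m², so R = √(2.1442×10¹³/(4π×1.92168)) = 9.423×10⁵ m.

R ≈ 9.423×10⁵ m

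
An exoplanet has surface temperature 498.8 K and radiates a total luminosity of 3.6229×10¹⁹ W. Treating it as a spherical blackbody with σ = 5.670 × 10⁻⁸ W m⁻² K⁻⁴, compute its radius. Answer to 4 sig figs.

R ≈ 2.866×10⁷ m

L = 4πR²σT⁴ ⇒ R = √(L/(4πσT⁴)).
σT⁴ = 3509.85 W/m², so R = √(3.6229×10¹⁹/(4π×3509.85)) = 2.866×10⁷ m.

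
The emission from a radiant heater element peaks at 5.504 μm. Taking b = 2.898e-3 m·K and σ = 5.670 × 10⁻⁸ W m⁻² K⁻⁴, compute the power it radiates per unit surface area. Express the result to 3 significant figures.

I ≈ 4.36×10³ W/m²

Wien's law: T = b/λ_max = 2.898×10⁻³/5.504×10⁻⁶ = 526.526 K.
Then I = σT⁴ = 5.670×10⁻⁸×(526.526)⁴ = 4.36×10³ W/m².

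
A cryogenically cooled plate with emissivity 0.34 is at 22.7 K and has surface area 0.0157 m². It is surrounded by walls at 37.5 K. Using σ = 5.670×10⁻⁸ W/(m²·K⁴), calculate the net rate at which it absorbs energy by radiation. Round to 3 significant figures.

Net gain ≈ 5.18×10⁻⁴ W

Area A = 0.0157 m².
Net radiated power P_net = εσA(T⁴ − T₀⁴) = 0.34×5.670×10⁻⁸×0.0157×(22.7⁴ − 37.5⁴).
T⁴ − T₀⁴ = 2.65524×10⁵ − 1.97754×10⁶ = -1.71202×10⁶ K⁴, so P_net = -5.18×10⁻⁴ W — negative, meaning a net gain of 5.18×10⁻⁴ W.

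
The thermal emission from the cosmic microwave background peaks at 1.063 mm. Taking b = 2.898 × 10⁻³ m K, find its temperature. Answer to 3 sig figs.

Wien's law gives T = b/λ_max = (2.898×10⁻³ m·K)/(1.063×10⁻³ m) = 2.73 K.

T ≈ 2.73 K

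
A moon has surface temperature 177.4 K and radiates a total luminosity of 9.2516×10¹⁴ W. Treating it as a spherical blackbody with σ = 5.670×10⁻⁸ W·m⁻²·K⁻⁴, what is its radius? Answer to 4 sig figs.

R ≈ 1.145×10⁶ m

L = 4πR²σT⁴ ⇒ R = √(L/(4πσT⁴)).
σT⁴ = 56.1562 W/m², so R = √(9.2516×10¹⁴/(4π×56.1562)) = 1.145×10⁶ m.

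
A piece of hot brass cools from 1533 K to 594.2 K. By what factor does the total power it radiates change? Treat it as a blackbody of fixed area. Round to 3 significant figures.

P ∝ T⁴, so P₂/P₁ = (T₂/T₁)⁴ = (594.2/1533)⁴ = (0.387606)⁴ = 0.0226.

P₂/P₁ ≈ 0.0226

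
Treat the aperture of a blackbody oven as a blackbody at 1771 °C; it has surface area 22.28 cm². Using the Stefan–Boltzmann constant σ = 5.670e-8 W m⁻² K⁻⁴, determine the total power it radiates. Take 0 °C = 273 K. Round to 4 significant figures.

T = 1771 °C + 273 = 2044 K.
Area A = 22.28 cm² = 2.228×10⁻³ m².
P = σAT⁴ = 5.670×10⁻⁸ × 2.228×10⁻³ × (2044)⁴ = 2205 W.

P ≈ 2205 W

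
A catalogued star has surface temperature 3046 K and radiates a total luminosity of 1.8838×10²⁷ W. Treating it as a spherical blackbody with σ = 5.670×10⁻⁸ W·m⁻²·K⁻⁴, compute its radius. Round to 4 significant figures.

R ≈ 5.542×10⁹ m

L = 4πR²σT⁴ ⇒ R = √(L/(4πσT⁴)).
σT⁴ = 4.88093×10⁶ W/m², so R = √(1.8838×10²⁷/(4π×4.88093×10⁶)) = 5.542×10⁹ m.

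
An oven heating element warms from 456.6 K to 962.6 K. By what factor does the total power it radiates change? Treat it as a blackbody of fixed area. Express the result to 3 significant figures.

P ∝ T⁴, so P₂/P₁ = (T₂/T₁)⁴ = (962.6/456.6)⁴ = (2.10819)⁴ = 19.8.

P₂/P₁ ≈ 19.8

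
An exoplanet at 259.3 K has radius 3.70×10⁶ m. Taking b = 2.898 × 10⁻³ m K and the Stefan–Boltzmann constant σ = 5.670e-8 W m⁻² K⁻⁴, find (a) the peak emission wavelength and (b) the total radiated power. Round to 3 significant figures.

(a) λ_max = b/T = 2.898×10⁻³/259.3 = 1.118×10⁻⁵ m = 11.2 μm.
Surface area A = 4πR² = 4π(3.70×10⁶ m)² = 1.72034×10¹⁴ m².
(b) P = σAT⁴ = 5.670×10⁻⁸×1.72034×10¹⁴×(259.3)⁴ = 4.41×10¹⁶ W.

λ_max ≈ 11.2 μm; P ≈ 4.41×10¹⁶ W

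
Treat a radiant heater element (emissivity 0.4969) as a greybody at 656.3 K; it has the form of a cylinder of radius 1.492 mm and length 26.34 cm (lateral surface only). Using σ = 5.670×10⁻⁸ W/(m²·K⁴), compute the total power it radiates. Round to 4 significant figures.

Lateral area A = 2πrL = 2π×1.492×10⁻³×0.2634 = 2.46925×10⁻³ m².
P = εσAT⁴ = 0.4969 × 5.670×10⁻⁸ × 2.46925×10⁻³ × (656.3)⁴ = 12.91 W.

P ≈ 12.91 W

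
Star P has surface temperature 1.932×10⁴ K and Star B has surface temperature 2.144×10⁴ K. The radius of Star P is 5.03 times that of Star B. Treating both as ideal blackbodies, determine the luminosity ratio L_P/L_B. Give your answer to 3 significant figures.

L ∝ R²T⁴, so L_P/L_B = (R_P/R_B)²(T_P/T_B)⁴ = (5.03)² × (1.932×10⁴/2.144×10⁴)⁴ = 25.3009 × 0.659370 = 16.7.

L_P/L_B ≈ 16.7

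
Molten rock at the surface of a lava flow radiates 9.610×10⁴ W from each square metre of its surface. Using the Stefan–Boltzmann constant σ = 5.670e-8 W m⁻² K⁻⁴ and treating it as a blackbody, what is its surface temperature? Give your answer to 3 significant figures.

I = σT⁴, so T = (I/σ)^(1/4) = (9.610×10⁴/(5.670×10⁻⁸))^(1/4) = 1.14×10³ K.

T ≈ 1.14×10³ K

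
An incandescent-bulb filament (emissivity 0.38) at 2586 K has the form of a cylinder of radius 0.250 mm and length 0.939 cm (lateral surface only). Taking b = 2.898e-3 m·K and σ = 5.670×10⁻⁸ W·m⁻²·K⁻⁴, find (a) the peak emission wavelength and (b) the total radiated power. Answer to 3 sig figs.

(a) λ_max = b/T = 2.898×10⁻³/2586 = 1.121×10⁻⁶ m = 1.12 μm.
Lateral area A = 2πrL = 2π×2.50×10⁻⁴×9.39×10⁻³ = 1.47498×10⁻⁵ m².
(b) P = εσAT⁴ = 0.38×5.670×10⁻⁸×1.47498×10⁻⁵×(2586)⁴ = 14.2 W.

λ_max ≈ 1.12 μm; P ≈ 14.2 W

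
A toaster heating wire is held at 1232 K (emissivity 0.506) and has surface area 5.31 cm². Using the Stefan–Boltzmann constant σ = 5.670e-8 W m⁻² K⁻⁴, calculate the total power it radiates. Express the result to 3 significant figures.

P ≈ 35.1 W

Area A = 5.31 cm² = 5.31×10⁻⁴ m².
P = εσAT⁴ = 0.506 × 5.670×10⁻⁸ × 5.31×10⁻⁴ × (1232)⁴ = 35.1 W.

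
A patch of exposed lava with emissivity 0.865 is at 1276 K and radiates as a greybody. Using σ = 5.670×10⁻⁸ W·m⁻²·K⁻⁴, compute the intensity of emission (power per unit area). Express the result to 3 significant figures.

I ≈ 1.30×10⁵ W/m²

Stefan–Boltzmann: I = εσT⁴ = 0.865 × 5.670×10⁻⁸ × (1276)⁴ = 1.30×10⁵ W/m².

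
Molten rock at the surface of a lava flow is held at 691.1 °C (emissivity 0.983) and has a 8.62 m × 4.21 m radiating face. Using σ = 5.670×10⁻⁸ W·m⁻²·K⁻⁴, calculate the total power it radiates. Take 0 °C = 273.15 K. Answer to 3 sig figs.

T = 691.1 °C + 273.15 = 964.25 K.
Area A = 8.62 × 4.21 = 36.2902 m².
P = εσAT⁴ = 0.983 × 5.670×10⁻⁸ × 36.2902 × (964.25)⁴ = 1.75×10⁶ W.

P ≈ 1.75×10⁶ W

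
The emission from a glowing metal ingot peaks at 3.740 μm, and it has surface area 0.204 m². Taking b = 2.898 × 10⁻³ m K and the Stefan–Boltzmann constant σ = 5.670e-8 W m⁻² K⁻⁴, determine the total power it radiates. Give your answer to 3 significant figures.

P ≈ 4.17×10³ W

Wien's law: T = b/λ_max = 2.898×10⁻³/3.740×10⁻⁶ = 774.866 K.
Area A = 0.204 m².
Then P = σAT⁴ = 5.670×10⁻⁸×0.204×(774.866)⁴ = 4.17×10³ W.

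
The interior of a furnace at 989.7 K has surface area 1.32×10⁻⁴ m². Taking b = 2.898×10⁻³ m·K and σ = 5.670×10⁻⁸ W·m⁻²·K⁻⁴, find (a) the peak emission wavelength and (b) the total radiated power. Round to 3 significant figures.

(a) λ_max = b/T = 2.898×10⁻³/989.7 = 2.928×10⁻⁶ m = 2.93×10³ nm.
Area A = 1.32×10⁻⁴ m².
(b) P = σAT⁴ = 5.670×10⁻⁸×1.32×10⁻⁴×(989.7)⁴ = 7.18 W.

λ_max ≈ 2.93×10³ nm; P ≈ 7.18 W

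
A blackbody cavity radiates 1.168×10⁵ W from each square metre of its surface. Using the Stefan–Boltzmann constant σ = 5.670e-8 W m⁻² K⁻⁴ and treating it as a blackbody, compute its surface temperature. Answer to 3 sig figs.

I = σT⁴, so T = (I/σ)^(1/4) = (1.168×10⁵/(5.670×10⁻⁸))^(1/4) = 1.20×10³ K.

T ≈ 1.20×10³ K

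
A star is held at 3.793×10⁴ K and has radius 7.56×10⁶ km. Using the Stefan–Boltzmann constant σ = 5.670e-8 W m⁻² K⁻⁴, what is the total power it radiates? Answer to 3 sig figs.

Surface area A = 4πR² = 4π(7.56×10⁹ m)² = 7.18213×10²⁰ m².
P = σAT⁴ = 5.670×10⁻⁸ × 7.18213×10²⁰ × (3.793×10⁴)⁴ = 8.43×10³¹ W.

P ≈ 8.43×10³¹ W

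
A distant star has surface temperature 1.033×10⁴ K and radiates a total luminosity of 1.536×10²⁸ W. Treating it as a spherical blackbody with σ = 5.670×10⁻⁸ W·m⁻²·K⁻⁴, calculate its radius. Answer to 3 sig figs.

L = 4πR²σT⁴ ⇒ R = √(L/(4πσT⁴)).
σT⁴ = 6.45631×10⁸ W/m², so R = √(1.536×10²⁸/(4π×6.45631×10⁸)) = 1.38×10⁹ m.

R ≈ 1.38×10⁹ m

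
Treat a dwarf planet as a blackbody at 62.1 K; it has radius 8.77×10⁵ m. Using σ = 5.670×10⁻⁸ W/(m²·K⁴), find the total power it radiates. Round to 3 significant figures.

P ≈ 8.15×10¹² W

Surface area A = 4πR² = 4π(8.77×10⁵ m)² = 9.66516×10¹² m².
P = σAT⁴ = 5.670×10⁻⁸ × 9.66516×10¹² × (62.1)⁴ = 8.15×10¹² W.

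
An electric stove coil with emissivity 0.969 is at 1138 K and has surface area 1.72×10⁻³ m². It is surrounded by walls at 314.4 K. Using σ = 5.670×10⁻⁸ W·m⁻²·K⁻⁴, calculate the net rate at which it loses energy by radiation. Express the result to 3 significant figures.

Area A = 1.72×10⁻³ m².
Net radiated power P_net = εσA(T⁴ − T₀⁴) = 0.969×5.670×10⁻⁸×1.72×10⁻³×(1138⁴ − 314.4⁴).
T⁴ − T₀⁴ = 1.67714×10¹² − 9.77080×10⁹ = 1.66737×10¹² K⁴, so P_net = 158 W.

Net loss ≈ 158 W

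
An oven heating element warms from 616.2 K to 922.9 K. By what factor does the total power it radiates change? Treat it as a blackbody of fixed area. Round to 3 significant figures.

P₂/P₁ ≈ 5.03

P ∝ T⁴, so P₂/P₁ = (T₂/T₁)⁴ = (922.9/616.2)⁴ = (1.49773)⁴ = 5.03.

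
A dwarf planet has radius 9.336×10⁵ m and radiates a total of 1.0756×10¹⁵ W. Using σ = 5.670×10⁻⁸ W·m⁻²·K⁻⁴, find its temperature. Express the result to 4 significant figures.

Surface area A = 4πR² = 4π(9.336×10⁵ m)² = 1.09530×10¹³ m².
P = σAT⁴ ⇒ T = (P/(σA))^(1/4) = (1.0756×10¹⁵/(5.670×10⁻⁸×1.09530×10¹³))^(1/4) = 204.0 K.

T ≈ 204.0 K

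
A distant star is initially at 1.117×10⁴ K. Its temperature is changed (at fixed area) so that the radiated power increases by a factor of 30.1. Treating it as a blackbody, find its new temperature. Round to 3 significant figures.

T₂ ≈ 2.62×10⁴ K

P ∝ T⁴, so T₂/T₁ = (P₂/P₁)^(1/4) = (30.1)^(1/4) = 2.34230.
T₂ = 1.117×10⁴ × 2.34230 = 2.62×10⁴ K.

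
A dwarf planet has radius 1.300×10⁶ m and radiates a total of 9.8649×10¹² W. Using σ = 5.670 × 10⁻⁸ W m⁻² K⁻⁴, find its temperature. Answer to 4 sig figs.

T ≈ 53.50 K

Surface area A = 4πR² = 4π(1.300×10⁶ m)² = 2.12372×10¹³ m².
P = σAT⁴ ⇒ T = (P/(σA))^(1/4) = (9.8649×10¹²/(5.670×10⁻⁸×2.12372×10¹³))^(1/4) = 53.50 K.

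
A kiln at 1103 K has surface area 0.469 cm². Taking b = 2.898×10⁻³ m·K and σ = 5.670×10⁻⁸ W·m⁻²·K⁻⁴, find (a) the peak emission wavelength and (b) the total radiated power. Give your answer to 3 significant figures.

λ_max ≈ 2.63×10³ nm; P ≈ 3.94 W

(a) λ_max = b/T = 2.898×10⁻³/1103 = 2.627×10⁻⁶ m = 2.63×10³ nm.
Area A = 0.469 cm² = 4.69×10⁻⁵ m².
(b) P = σAT⁴ = 5.670×10⁻⁸×4.69×10⁻⁵×(1103)⁴ = 3.94 W.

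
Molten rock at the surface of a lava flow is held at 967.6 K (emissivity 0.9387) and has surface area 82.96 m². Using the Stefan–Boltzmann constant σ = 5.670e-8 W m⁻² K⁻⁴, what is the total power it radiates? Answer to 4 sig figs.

P ≈ 3.870×10⁶ W

Area A = 82.96 m².
P = εσAT⁴ = 0.9387 × 5.670×10⁻⁸ × 82.96 × (967.6)⁴ = 3.870×10⁶ W.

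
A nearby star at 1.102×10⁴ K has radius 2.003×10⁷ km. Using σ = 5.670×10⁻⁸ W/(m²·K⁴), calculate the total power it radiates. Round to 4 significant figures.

P ≈ 4.216×10³⁰ W

Surface area A = 4πR² = 4π(2.003×10¹⁰ m)² = 5.04164×10²¹ m².
P = σAT⁴ = 5.670×10⁻⁸ × 5.04164×10²¹ × (1.102×10⁴)⁴ = 4.216×10³⁰ W.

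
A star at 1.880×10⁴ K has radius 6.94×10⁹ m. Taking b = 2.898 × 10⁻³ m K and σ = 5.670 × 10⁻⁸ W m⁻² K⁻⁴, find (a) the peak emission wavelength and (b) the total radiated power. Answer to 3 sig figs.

λ_max ≈ 154 nm; P ≈ 4.29×10³⁰ W

(a) λ_max = b/T = 2.898×10⁻³/1.880×10⁴ = 1.541×10⁻⁷ m = 154 nm.
Surface area A = 4πR² = 4π(6.94×10⁹ m)² = 6.05242×10²⁰ m².
(b) P = σAT⁴ = 5.670×10⁻⁸×6.05242×10²⁰×(1.880×10⁴)⁴ = 4.29×10³⁰ W.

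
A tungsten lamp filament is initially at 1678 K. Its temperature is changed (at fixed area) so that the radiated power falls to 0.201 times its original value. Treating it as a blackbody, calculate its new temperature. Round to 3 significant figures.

P ∝ T⁴, so T₂/T₁ = (P₂/P₁)^(1/4) = (0.201)^(1/4) = 0.669575.
T₂ = 1678 × 0.669575 = 1.12×10³ K.

T₂ ≈ 1.12×10³ K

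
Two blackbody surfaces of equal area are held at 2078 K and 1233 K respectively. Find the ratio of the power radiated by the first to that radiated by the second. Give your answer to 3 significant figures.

P₁/P₂ ≈ 8.07

With equal areas, P₁/P₂ = (T₁/T₂)⁴ = (2078/1233)⁴ = 8.07.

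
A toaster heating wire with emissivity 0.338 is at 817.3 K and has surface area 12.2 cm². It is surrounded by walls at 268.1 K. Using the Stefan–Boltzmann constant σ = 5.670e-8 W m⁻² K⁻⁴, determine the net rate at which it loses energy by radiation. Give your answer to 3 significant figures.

Area A = 12.2 cm² = 1.22×10⁻³ m².
Net radiated power P_net = εσA(T⁴ − T₀⁴) = 0.338×5.670×10⁻⁸×1.22×10⁻³×(817.3⁴ − 268.1⁴).
T⁴ − T₀⁴ = 4.46196×10¹¹ − 5.16639×10⁹ = 4.41030×10¹¹ K⁴, so P_net = 10.3 W.

Net loss ≈ 10.3 W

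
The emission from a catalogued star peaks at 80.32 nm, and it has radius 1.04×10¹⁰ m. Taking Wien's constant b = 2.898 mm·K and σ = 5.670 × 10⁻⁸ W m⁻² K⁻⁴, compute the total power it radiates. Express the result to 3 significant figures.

P ≈ 1.31×10³² W

Wien's law: T = b/λ_max = 2.898×10⁻³/8.032×10⁻⁸ = 36080.7 K.
Surface area A = 4πR² = 4π(1.04×10¹⁰ m)² = 1.35918×10²¹ m².
Then P = σAT⁴ = 5.670×10⁻⁸×1.35918×10²¹×(36080.7)⁴ = 1.31×10³² W.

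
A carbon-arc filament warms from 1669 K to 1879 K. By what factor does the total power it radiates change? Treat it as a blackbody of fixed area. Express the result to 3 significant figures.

P₂/P₁ ≈ 1.61

P ∝ T⁴, so P₂/P₁ = (T₂/T₁)⁴ = (1879/1669)⁴ = (1.12582)⁴ = 1.61.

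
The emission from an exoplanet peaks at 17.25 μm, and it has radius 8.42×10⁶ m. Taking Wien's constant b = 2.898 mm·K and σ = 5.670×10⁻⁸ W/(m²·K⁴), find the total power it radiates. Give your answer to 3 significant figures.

Wien's law: T = b/λ_max = 2.898×10⁻³/1.725×10⁻⁵ = 168.000 K.
Surface area A = 4πR² = 4π(8.42×10⁶ m)² = 8.90910×10¹⁴ m².
Then P = σAT⁴ = 5.670×10⁻⁸×8.90910×10¹⁴×(168.000)⁴ = 4.02×10¹⁶ W.

P ≈ 4.02×10¹⁶ W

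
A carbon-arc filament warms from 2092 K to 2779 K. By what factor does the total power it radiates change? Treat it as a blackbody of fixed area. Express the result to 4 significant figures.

P ∝ T⁴, so P₂/P₁ = (T₂/T₁)⁴ = (2779/2092)⁴ = (1.32839)⁴ = 3.114.

P₂/P₁ ≈ 3.114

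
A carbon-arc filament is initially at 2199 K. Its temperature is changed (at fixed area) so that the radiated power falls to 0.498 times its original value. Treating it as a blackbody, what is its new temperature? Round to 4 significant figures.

P ∝ T⁴, so T₂/T₁ = (P₂/P₁)^(1/4) = (0.498)^(1/4) = 0.840054.
T₂ = 2199 × 0.840054 = 1847 K.

T₂ ≈ 1847 K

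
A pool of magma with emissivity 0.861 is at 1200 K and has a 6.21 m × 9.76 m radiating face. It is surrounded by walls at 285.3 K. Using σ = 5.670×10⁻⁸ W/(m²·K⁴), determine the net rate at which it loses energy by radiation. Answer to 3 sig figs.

Net loss ≈ 6.12×10⁶ W

Area A = 6.21 × 9.76 = 60.6096 m².
Net radiated power P_net = εσA(T⁴ − T₀⁴) = 0.861×5.670×10⁻⁸×60.6096×(1200⁴ − 285.3⁴).
T⁴ − T₀⁴ = 2.07360×10¹² − 6.62532×10⁹ = 2.06697×10¹² K⁴, so P_net = 6.12×10⁶ W.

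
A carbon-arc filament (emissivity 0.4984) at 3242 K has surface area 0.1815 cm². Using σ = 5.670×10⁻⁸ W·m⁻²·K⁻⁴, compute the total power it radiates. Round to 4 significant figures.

Area A = 0.1815 cm² = 1.815×10⁻⁵ m².
P = εσAT⁴ = 0.4984 × 5.670×10⁻⁸ × 1.815×10⁻⁵ × (3242)⁴ = 56.66 W.

P ≈ 56.66 W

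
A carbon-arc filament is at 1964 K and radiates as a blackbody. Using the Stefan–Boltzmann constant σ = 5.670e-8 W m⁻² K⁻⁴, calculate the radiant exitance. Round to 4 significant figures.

Stefan–Boltzmann: I = σT⁴ = 5.670×10⁻⁸ × (1964)⁴ = 8.436×10⁵ W/m².

I ≈ 8.436×10⁵ W/m²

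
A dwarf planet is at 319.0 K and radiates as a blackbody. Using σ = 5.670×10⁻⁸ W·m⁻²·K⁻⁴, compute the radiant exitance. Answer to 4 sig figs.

I ≈ 587.1 W/m²

Stefan–Boltzmann: I = σT⁴ = 5.670×10⁻⁸ × (319.0)⁴ = 587.1 W/m².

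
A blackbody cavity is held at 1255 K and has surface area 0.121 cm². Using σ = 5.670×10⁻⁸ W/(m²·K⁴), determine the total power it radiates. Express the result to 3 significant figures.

P ≈ 1.70 W

Area A = 0.121 cm² = 1.21×10⁻⁵ m².
P = σAT⁴ = 5.670×10⁻⁸ × 1.21×10⁻⁵ × (1255)⁴ = 1.70 W.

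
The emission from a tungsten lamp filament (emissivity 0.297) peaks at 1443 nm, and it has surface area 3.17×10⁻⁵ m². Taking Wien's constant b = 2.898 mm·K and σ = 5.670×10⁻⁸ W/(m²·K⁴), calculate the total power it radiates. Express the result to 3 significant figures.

P ≈ 8.68 W

Wien's law: T = b/λ_max = 2.898×10⁻³/1.443×10⁻⁶ = 2008.32 K.
Area A = 3.17×10⁻⁵ m².
Then P = εσAT⁴ = 0.297×5.670×10⁻⁸×3.17×10⁻⁵×(2008.32)⁴ = 8.68 W.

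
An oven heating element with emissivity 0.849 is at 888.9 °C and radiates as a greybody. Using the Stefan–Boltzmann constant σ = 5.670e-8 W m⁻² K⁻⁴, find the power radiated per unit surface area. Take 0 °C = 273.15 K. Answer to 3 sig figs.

T = 888.9 °C + 273.15 = 1162.05 K.
Stefan–Boltzmann: I = εσT⁴ = 0.849 × 5.670×10⁻⁸ × (1162.05)⁴ = 8.78×10⁴ W/m².

I ≈ 8.78×10⁴ W/m²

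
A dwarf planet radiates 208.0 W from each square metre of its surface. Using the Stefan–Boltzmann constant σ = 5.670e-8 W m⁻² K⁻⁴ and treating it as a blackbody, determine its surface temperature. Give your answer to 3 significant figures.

T ≈ 246 K

I = σT⁴, so T = (I/σ)^(1/4) = (208.0/(5.670×10⁻⁸))^(1/4) = 246 K.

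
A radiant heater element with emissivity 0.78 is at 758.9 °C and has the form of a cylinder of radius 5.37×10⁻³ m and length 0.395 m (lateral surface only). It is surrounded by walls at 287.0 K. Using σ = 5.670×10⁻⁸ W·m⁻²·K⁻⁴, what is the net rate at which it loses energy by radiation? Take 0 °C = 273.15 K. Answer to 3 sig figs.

Net loss ≈ 665 W

T = 758.9 °C + 273.15 = 1032.05 K.
Lateral area A = 2πrL = 2π×5.37×10⁻³×0.395 = 0.0133276 m².
Net radiated power P_net = εσA(T⁴ − T₀⁴) = 0.78×5.670×10⁻⁸×0.0133276×(1032.05⁴ − 287.0⁴).
T⁴ − T₀⁴ = 1.13450×10¹² − 6.78465×10⁹ = 1.12772×10¹² K⁴, so P_net = 665 W.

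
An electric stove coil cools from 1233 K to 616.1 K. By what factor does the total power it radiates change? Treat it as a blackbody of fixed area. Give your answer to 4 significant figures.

P ∝ T⁴, so P₂/P₁ = (T₂/T₁)⁴ = (616.1/1233)⁴ = (0.499676)⁴ = 0.06234.

P₂/P₁ ≈ 0.06234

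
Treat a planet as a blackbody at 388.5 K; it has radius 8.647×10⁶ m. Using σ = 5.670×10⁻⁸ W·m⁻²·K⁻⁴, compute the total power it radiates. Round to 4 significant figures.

Surface area A = 4πR² = 4π(8.647×10⁶ m)² = 9.39595×10¹⁴ m².
P = σAT⁴ = 5.670×10⁻⁸ × 9.39595×10¹⁴ × (388.5)⁴ = 1.214×10¹⁸ W.

P ≈ 1.214×10¹⁸ W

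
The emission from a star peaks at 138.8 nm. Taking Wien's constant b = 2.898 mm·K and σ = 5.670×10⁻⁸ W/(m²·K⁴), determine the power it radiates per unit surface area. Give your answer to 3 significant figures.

Wien's law: T = b/λ_max = 2.898×10⁻³/1.388×10⁻⁷ = 20879.0 K.
Then I = σT⁴ = 5.670×10⁻⁸×(20879.0)⁴ = 1.08×10¹⁰ W/m².

I ≈ 1.08×10¹⁰ W/m²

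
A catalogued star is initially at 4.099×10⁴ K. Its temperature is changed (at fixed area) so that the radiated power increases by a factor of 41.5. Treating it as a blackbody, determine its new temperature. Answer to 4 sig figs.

P ∝ T⁴, so T₂/T₁ = (P₂/P₁)^(1/4) = (41.5)^(1/4) = 2.53812.
T₂ = 4.099×10⁴ × 2.53812 = 1.040×10⁵ K.

T₂ ≈ 1.040×10⁵ K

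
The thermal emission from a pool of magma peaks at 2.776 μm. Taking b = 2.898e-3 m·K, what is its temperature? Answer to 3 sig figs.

Wien's law gives T = b/λ_max = (2.898×10⁻³ m·K)/(2.776×10⁻⁶ m) = 1.04×10³ K.

T ≈ 1.04×10³ K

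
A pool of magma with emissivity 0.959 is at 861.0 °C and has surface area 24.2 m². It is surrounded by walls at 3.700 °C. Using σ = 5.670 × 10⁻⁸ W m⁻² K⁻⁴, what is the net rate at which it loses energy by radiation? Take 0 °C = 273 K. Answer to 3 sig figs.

Net loss ≈ 2.17×10⁶ W

T = 861.0 °C + 273 = 1134.0 K.
Surroundings: T = 3.700 °C + 273 = 276.700 K.
Area A = 24.2 m².
Net radiated power P_net = εσA(T⁴ − T₀⁴) = 0.959×5.670×10⁻⁸×24.2×(1134.0⁴ − 276.700⁴).
T⁴ − T₀⁴ = 1.65368×10¹² − 5.86188×10⁹ = 1.64782×10¹² K⁴, so P_net = 2.17×10⁶ W.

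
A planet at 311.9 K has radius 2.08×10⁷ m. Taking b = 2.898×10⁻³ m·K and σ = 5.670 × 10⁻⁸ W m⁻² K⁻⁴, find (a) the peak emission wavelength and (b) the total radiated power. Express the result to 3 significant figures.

(a) λ_max = b/T = 2.898×10⁻³/311.9 = 9.291×10⁻⁶ m = 9.29 μm.
Surface area A = 4πR² = 4π(2.08×10⁷ m)² = 5.43671×10¹⁵ m².
(b) P = σAT⁴ = 5.670×10⁻⁸×5.43671×10¹⁵×(311.9)⁴ = 2.92×10¹⁸ W.

λ_max ≈ 9.29 μm; P ≈ 2.92×10¹⁸ W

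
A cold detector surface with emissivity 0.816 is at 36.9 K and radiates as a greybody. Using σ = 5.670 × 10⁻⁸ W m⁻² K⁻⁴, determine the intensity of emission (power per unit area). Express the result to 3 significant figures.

I ≈ 0.0858 W/m²

Stefan–Boltzmann: I = εσT⁴ = 0.816 × 5.670×10⁻⁸ × (36.9)⁴ = 0.0858 W/m².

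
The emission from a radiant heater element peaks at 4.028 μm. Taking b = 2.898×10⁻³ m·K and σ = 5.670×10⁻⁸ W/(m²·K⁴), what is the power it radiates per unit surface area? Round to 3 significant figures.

Wien's law: T = b/λ_max = 2.898×10⁻³/4.028×10⁻⁶ = 719.464 K.
Then I = σT⁴ = 5.670×10⁻⁸×(719.464)⁴ = 1.52×10⁴ W/m².

I ≈ 1.52×10⁴ W/m²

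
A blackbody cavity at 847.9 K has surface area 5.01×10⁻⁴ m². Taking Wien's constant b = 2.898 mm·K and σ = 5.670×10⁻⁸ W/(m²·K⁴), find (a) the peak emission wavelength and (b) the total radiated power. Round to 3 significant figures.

(a) λ_max = b/T = 2.898×10⁻³/847.9 = 3.418×10⁻⁶ m = 3.42 μm.
Area A = 5.01×10⁻⁴ m².
(b) P = σAT⁴ = 5.670×10⁻⁸×5.01×10⁻⁴×(847.9)⁴ = 14.7 W.

λ_max ≈ 3.42 μm; P ≈ 14.7 W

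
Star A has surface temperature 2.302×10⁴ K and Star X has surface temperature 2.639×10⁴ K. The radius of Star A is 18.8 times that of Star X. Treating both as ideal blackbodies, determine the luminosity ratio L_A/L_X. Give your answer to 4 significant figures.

L ∝ R²T⁴, so L_A/L_X = (R_A/R_X)²(T_A/T_X)⁴ = (18.8)² × (2.302×10⁴/2.639×10⁴)⁴ = 353.44 × 0.578980 = 204.6.

L_A/L_X ≈ 204.6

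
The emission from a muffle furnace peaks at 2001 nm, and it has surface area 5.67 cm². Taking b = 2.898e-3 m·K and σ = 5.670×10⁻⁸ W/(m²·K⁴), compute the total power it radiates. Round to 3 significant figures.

P ≈ 141 W

Wien's law: T = b/λ_max = 2.898×10⁻³/2.001×10⁻⁶ = 1448.28 K.
Area A = 5.67 cm² = 5.67×10⁻⁴ m².
Then P = σAT⁴ = 5.670×10⁻⁸×5.67×10⁻⁴×(1448.28)⁴ = 141 W.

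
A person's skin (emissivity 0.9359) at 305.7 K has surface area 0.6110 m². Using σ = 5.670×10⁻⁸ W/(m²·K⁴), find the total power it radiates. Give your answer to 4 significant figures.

Area A = 0.6110 m².
P = εσAT⁴ = 0.9359 × 5.670×10⁻⁸ × 0.6110 × (305.7)⁴ = 283.2 W.

P ≈ 283.2 W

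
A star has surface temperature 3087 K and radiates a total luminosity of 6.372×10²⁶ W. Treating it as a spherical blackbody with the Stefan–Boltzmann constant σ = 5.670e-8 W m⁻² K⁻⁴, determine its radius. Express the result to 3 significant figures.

L = 4πR²σT⁴ ⇒ R = √(L/(4πσT⁴)).
σT⁴ = 5.14908×10⁶ W/m², so R = √(6.372×10²⁶/(4π×5.14908×10⁶)) = 3.14×10⁹ m.

R ≈ 3.14×10⁹ m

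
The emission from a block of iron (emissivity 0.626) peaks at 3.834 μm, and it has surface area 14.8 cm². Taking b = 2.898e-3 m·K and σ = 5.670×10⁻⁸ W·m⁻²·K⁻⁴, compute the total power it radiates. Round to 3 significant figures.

Wien's law: T = b/λ_max = 2.898×10⁻³/3.834×10⁻⁶ = 755.869 K.
Area A = 14.8 cm² = 1.48×10⁻³ m².
Then P = εσAT⁴ = 0.626×5.670×10⁻⁸×1.48×10⁻³×(755.869)⁴ = 17.1 W.

P ≈ 17.1 W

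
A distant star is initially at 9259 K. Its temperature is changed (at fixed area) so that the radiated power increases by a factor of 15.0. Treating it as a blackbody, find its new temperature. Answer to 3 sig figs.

P ∝ T⁴, so T₂/T₁ = (P₂/P₁)^(1/4) = (15.0)^(1/4) = 1.96799.
T₂ = 9259 × 1.96799 = 1.82×10⁴ K.

T₂ ≈ 1.82×10⁴ K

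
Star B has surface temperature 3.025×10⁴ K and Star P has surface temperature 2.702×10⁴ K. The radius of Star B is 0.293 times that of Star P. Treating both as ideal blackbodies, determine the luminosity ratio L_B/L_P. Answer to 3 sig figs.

L ∝ R²T⁴, so L_B/L_P = (R_B/R_P)²(T_B/T_P)⁴ = (0.293)² × (3.025×10⁴/2.702×10⁴)⁴ = 0.085849 × 1.57094 = 0.135.

L_B/L_P ≈ 0.135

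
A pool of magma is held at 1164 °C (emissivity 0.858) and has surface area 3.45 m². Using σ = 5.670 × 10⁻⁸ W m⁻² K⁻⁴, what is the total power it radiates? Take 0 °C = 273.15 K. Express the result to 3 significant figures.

P ≈ 7.16×10⁵ W

T = 1164 °C + 273.15 = 1437.15 K.
Area A = 3.45 m².
P = εσAT⁴ = 0.858 × 5.670×10⁻⁸ × 3.45 × (1437.15)⁴ = 7.16×10⁵ W.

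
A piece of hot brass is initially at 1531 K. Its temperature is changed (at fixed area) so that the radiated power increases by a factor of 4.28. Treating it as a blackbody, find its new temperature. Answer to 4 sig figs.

P ∝ T⁴, so T₂/T₁ = (P₂/P₁)^(1/4) = (4.28)^(1/4) = 1.43834.
T₂ = 1531 × 1.43834 = 2202 K.

T₂ ≈ 2202 K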